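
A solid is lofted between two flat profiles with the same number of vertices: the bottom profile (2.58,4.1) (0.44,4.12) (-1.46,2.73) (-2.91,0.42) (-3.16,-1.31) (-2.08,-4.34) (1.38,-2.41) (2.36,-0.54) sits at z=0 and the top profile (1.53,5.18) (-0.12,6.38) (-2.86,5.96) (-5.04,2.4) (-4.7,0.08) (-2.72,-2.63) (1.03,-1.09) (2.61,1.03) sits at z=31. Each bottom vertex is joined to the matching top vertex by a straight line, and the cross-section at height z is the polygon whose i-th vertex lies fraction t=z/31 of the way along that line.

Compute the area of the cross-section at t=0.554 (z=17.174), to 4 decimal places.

Area at t=0.554: 41.0939

Cross-section at t=0.554: each vertex is (1-t)·p0[i] + t·p1[i].
  v1: (1-0.554)·(2.58,4.1) + 0.554·(1.53,5.18) = (1.9983,4.6983)
  v2: (1-0.554)·(0.44,4.12) + 0.554·(-0.12,6.38) = (0.1298,5.3720)
  v3: (1-0.554)·(-1.46,2.73) + 0.554·(-2.86,5.96) = (-2.2356,4.5194)
  v4: (1-0.554)·(-2.91,0.42) + 0.554·(-5.04,2.4) = (-4.0900,1.5169)
  v5: (1-0.554)·(-3.16,-1.31) + 0.554·(-4.7,0.08) = (-4.0132,-0.5399)
  v6: (1-0.554)·(-2.08,-4.34) + 0.554·(-2.72,-2.63) = (-2.4346,-3.3927)
  v7: (1-0.554)·(1.38,-2.41) + 0.554·(1.03,-1.09) = (1.1861,-1.6787)
  v8: (1-0.554)·(2.36,-0.54) + 0.554·(2.61,1.03) = (2.4985,0.3298)
Shoelace sum Σ(x_i·y_{i+1} − x_{i+1}·y_i):
  i=1: 1.9983·5.3720 − 0.1298·4.6983 = +10.1253 (running +10.1253)
  i=2: 0.1298·4.5194 − -2.2356·5.3720 = +12.5962 (running +22.7215)
  i=3: -2.2356·1.5169 − -4.0900·4.5194 = +15.0933 (running +37.8148)
  i=4: -4.0900·-0.5399 − -4.0132·1.5169 = +8.2960 (running +46.1108)
  i=5: -4.0132·-3.3927 − -2.4346·-0.5399 = +12.3008 (running +58.4115)
  i=6: -2.4346·-1.6787 − 1.1861·-3.3927 = +8.1110 (running +66.5225)
  i=7: 1.1861·0.3298 − 2.4985·-1.6787 = +4.5854 (running +71.1079)
  i=8: 2.4985·4.6983 − 1.9983·0.3298 = +11.0798 (running +82.1877)
Area = |Σ|/2 = |82.1877|/2 = 41.0939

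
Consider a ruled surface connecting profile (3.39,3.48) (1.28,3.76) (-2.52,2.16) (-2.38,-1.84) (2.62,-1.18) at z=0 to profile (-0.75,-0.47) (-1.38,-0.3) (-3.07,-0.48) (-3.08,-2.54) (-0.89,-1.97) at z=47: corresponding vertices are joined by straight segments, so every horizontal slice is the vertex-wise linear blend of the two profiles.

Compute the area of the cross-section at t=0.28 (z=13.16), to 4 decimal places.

Area at t=0.28: 17.7079

Cross-section at t=0.28: each vertex is (1-t)·p0[i] + t·p1[i].
  v1: (1-0.28)·(3.39,3.48) + 0.28·(-0.75,-0.47) = (2.2308,2.3740)
  v2: (1-0.28)·(1.28,3.76) + 0.28·(-1.38,-0.3) = (0.5352,2.6232)
  v3: (1-0.28)·(-2.52,2.16) + 0.28·(-3.07,-0.48) = (-2.6740,1.4208)
  v4: (1-0.28)·(-2.38,-1.84) + 0.28·(-3.08,-2.54) = (-2.5760,-2.0360)
  v5: (1-0.28)·(2.62,-1.18) + 0.28·(-0.89,-1.97) = (1.6372,-1.4012)
Shoelace sum Σ(x_i·y_{i+1} − x_{i+1}·y_i):
  i=1: 2.2308·2.6232 − 0.5352·2.3740 = +4.5813 (running +4.5813)
  i=2: 0.5352·1.4208 − -2.6740·2.6232 = +7.7748 (running +12.3561)
  i=3: -2.6740·-2.0360 − -2.5760·1.4208 = +9.1042 (running +21.4604)
  i=4: -2.5760·-1.4012 − 1.6372·-2.0360 = +6.9428 (running +28.4032)
  i=5: 1.6372·2.3740 − 2.2308·-1.4012 = +7.0125 (running +35.4157)
Area = |Σ|/2 = |35.4157|/2 = 17.7079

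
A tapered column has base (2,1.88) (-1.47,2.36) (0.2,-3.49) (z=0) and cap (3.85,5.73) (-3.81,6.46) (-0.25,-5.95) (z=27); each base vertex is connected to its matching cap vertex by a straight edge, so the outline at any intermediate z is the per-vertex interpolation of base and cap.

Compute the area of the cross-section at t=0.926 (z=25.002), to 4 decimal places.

Cross-section at t=0.926: each vertex is (1-t)·p0[i] + t·p1[i].
  v1: (1-0.926)·(2,1.88) + 0.926·(3.85,5.73) = (3.7131,5.4451)
  v2: (1-0.926)·(-1.47,2.36) + 0.926·(-3.81,6.46) = (-3.6368,6.1566)
  v3: (1-0.926)·(0.2,-3.49) + 0.926·(-0.25,-5.95) = (-0.2167,-5.7680)
Shoelace sum Σ(x_i·y_{i+1} − x_{i+1}·y_i):
  i=1: 3.7131·6.1566 − -3.6368·5.4451 = +42.6630 (running +42.6630)
  i=2: -3.6368·-5.7680 − -0.2167·6.1566 = +22.3113 (running +64.9743)
  i=3: -0.2167·5.4451 − 3.7131·-5.7680 = +20.2371 (running +85.2114)
Area = |Σ|/2 = |85.2114|/2 = 42.6057

Area at t=0.926: 42.6057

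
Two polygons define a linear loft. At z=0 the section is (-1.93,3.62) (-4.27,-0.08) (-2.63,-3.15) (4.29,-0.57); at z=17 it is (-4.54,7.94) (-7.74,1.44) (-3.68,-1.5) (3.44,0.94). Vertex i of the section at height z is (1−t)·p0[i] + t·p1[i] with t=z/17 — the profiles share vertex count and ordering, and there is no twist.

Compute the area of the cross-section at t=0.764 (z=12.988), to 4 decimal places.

Area at t=0.764: 46.4012

Cross-section at t=0.764: each vertex is (1-t)·p0[i] + t·p1[i].
  v1: (1-0.764)·(-1.93,3.62) + 0.764·(-4.54,7.94) = (-3.9240,6.9205)
  v2: (1-0.764)·(-4.27,-0.08) + 0.764·(-7.74,1.44) = (-6.9211,1.0813)
  v3: (1-0.764)·(-2.63,-3.15) + 0.764·(-3.68,-1.5) = (-3.4322,-1.8894)
  v4: (1-0.764)·(4.29,-0.57) + 0.764·(3.44,0.94) = (3.6406,0.5836)
Shoelace sum Σ(x_i·y_{i+1} − x_{i+1}·y_i):
  i=1: -3.9240·1.0813 − -6.9211·6.9205 = +43.6542 (running +43.6542)
  i=2: -6.9211·-1.8894 − -3.4322·1.0813 = +16.7879 (running +60.4421)
  i=3: -3.4322·0.5836 − 3.6406·-1.8894 = +4.8754 (running +65.3174)
  i=4: 3.6406·6.9205 − -3.9240·0.5836 = +27.4849 (running +92.8024)
Area = |Σ|/2 = |92.8024|/2 = 46.4012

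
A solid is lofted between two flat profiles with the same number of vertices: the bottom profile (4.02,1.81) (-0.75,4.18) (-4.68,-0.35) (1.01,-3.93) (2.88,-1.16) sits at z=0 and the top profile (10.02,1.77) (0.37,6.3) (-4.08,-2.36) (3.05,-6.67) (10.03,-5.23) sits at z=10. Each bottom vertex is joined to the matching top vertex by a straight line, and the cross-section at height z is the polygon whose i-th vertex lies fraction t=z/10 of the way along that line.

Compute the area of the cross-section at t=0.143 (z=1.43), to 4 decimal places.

Area at t=0.143: 47.3637

Cross-section at t=0.143: each vertex is (1-t)·p0[i] + t·p1[i].
  v1: (1-0.143)·(4.02,1.81) + 0.143·(10.02,1.77) = (4.8780,1.8043)
  v2: (1-0.143)·(-0.75,4.18) + 0.143·(0.37,6.3) = (-0.5898,4.4832)
  v3: (1-0.143)·(-4.68,-0.35) + 0.143·(-4.08,-2.36) = (-4.5942,-0.6374)
  v4: (1-0.143)·(1.01,-3.93) + 0.143·(3.05,-6.67) = (1.3017,-4.3218)
  v5: (1-0.143)·(2.88,-1.16) + 0.143·(10.03,-5.23) = (3.9024,-1.7420)
Shoelace sum Σ(x_i·y_{i+1} − x_{i+1}·y_i):
  i=1: 4.8780·4.4832 − -0.5898·1.8043 = +22.9331 (running +22.9331)
  i=2: -0.5898·-0.6374 − -4.5942·4.4832 = +20.9725 (running +43.9056)
  i=3: -4.5942·-4.3218 − 1.3017·-0.6374 = +20.6851 (running +64.5907)
  i=4: 1.3017·-1.7420 − 3.9024·-4.3218 = +14.5981 (running +79.1887)
  i=5: 3.9024·1.8043 − 4.8780·-1.7420 = +15.5386 (running +94.7274)
Area = |Σ|/2 = |94.7274|/2 = 47.3637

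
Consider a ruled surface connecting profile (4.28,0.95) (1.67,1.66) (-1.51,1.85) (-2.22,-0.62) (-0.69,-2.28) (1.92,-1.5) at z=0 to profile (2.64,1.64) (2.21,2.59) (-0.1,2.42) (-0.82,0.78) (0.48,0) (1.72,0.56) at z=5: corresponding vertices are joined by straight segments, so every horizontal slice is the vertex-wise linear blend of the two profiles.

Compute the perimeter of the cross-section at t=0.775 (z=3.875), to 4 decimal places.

Cross-section at t=0.775: each vertex is (1-t)·p0[i] + t·p1[i].
  v1: (1-0.775)·(4.28,0.95) + 0.775·(2.64,1.64) = (3.0090,1.4847)
  v2: (1-0.775)·(1.67,1.66) + 0.775·(2.21,2.59) = (2.0885,2.3807)
  v3: (1-0.775)·(-1.51,1.85) + 0.775·(-0.1,2.42) = (-0.4172,2.2917)
  v4: (1-0.775)·(-2.22,-0.62) + 0.775·(-0.82,0.78) = (-1.1350,0.4650)
  v5: (1-0.775)·(-0.69,-2.28) + 0.775·(0.48,0) = (0.2168,-0.5130)
  v6: (1-0.775)·(1.92,-1.5) + 0.775·(1.72,0.56) = (1.7650,0.0965)
Perimeter = Σ |v_{i+1} − v_i|:
  edge 1→2: √(-0.9205² + 0.8960²) = 1.2846 (running 1.2846)
  edge 2→3: √(-2.5057² + -0.0890²) = 2.5073 (running 3.7919)
  edge 3→4: √(-0.7178² + -1.8267²) = 1.9627 (running 5.7546)
  edge 4→5: √(1.3518² + -0.9780²) = 1.6684 (running 7.4230)
  edge 5→6: √(1.5482² + 0.6095²) = 1.6639 (running 9.0870)
  edge 6→1: √(1.2440² + 1.3882²) = 1.8641 (running 10.9510)
Perimeter = 10.9510

Perimeter at t=0.775: 10.9510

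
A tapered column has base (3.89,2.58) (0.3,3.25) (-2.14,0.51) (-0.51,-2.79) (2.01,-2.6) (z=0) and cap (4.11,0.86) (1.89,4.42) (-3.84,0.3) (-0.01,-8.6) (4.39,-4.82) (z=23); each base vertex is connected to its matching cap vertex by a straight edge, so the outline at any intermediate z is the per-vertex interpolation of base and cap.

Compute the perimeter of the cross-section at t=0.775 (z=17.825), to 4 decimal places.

Cross-section at t=0.775: each vertex is (1-t)·p0[i] + t·p1[i].
  v1: (1-0.775)·(3.89,2.58) + 0.775·(4.11,0.86) = (4.0605,1.2470)
  v2: (1-0.775)·(0.3,3.25) + 0.775·(1.89,4.42) = (1.5322,4.1567)
  v3: (1-0.775)·(-2.14,0.51) + 0.775·(-3.84,0.3) = (-3.4575,0.3472)
  v4: (1-0.775)·(-0.51,-2.79) + 0.775·(-0.01,-8.6) = (-0.1225,-7.2927)
  v5: (1-0.775)·(2.01,-2.6) + 0.775·(4.39,-4.82) = (3.8545,-4.3205)
Perimeter = Σ |v_{i+1} − v_i|:
  edge 1→2: √(-2.5283² + 2.9097²) = 3.8547 (running 3.8547)
  edge 2→3: √(-4.9897² + -3.8095²) = 6.2777 (running 10.1324)
  edge 3→4: √(3.3350² + -7.6400²) = 8.3362 (running 18.4686)
  edge 4→5: √(3.9770² + 2.9722²) = 4.9650 (running 23.4336)
  edge 5→1: √(0.2060² + 5.5675²) = 5.5713 (running 29.0049)
Perimeter = 29.0049

Perimeter at t=0.775: 29.0049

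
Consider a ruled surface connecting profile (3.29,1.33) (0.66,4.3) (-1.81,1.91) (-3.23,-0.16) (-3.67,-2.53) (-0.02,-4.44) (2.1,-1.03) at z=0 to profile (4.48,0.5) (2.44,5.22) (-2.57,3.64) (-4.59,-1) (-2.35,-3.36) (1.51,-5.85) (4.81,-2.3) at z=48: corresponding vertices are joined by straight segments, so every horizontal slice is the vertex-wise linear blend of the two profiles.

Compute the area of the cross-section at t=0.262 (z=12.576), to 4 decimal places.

Cross-section at t=0.262: each vertex is (1-t)·p0[i] + t·p1[i].
  v1: (1-0.262)·(3.29,1.33) + 0.262·(4.48,0.5) = (3.6018,1.1125)
  v2: (1-0.262)·(0.66,4.3) + 0.262·(2.44,5.22) = (1.1264,4.5410)
  v3: (1-0.262)·(-1.81,1.91) + 0.262·(-2.57,3.64) = (-2.0091,2.3633)
  v4: (1-0.262)·(-3.23,-0.16) + 0.262·(-4.59,-1) = (-3.5863,-0.3801)
  v5: (1-0.262)·(-3.67,-2.53) + 0.262·(-2.35,-3.36) = (-3.3242,-2.7475)
  v6: (1-0.262)·(-0.02,-4.44) + 0.262·(1.51,-5.85) = (0.3809,-4.8094)
  v7: (1-0.262)·(2.1,-1.03) + 0.262·(4.81,-2.3) = (2.8100,-1.3627)
Shoelace sum Σ(x_i·y_{i+1} − x_{i+1}·y_i):
  i=1: 3.6018·4.5410 − 1.1264·1.1125 = +15.1027 (running +15.1027)
  i=2: 1.1264·2.3633 − -2.0091·4.5410 = +11.7854 (running +26.8881)
  i=3: -2.0091·-0.3801 − -3.5863·2.3633 = +9.2390 (running +36.1271)
  i=4: -3.5863·-2.7475 − -3.3242·-0.3801 = +8.5898 (running +44.7169)
  i=5: -3.3242·-4.8094 − 0.3809·-2.7475 = +17.0337 (running +61.7506)
  i=6: 0.3809·-1.3627 − 2.8100·-4.8094 = +12.9956 (running +74.7462)
  i=7: 2.8100·1.1125 − 3.6018·-1.3627 = +8.0345 (running +82.7807)
Area = |Σ|/2 = |82.7807|/2 = 41.3904

Area at t=0.262: 41.3904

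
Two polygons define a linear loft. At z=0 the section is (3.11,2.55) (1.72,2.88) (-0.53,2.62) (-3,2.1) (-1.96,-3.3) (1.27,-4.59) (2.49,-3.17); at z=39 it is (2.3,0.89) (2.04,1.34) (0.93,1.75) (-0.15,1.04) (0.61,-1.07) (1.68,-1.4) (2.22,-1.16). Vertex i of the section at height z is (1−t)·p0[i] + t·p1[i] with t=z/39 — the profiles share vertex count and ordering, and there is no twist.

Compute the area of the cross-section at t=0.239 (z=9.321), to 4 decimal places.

Cross-section at t=0.239: each vertex is (1-t)·p0[i] + t·p1[i].
  v1: (1-0.239)·(3.11,2.55) + 0.239·(2.3,0.89) = (2.9164,2.1533)
  v2: (1-0.239)·(1.72,2.88) + 0.239·(2.04,1.34) = (1.7965,2.5119)
  v3: (1-0.239)·(-0.53,2.62) + 0.239·(0.93,1.75) = (-0.1811,2.4121)
  v4: (1-0.239)·(-3,2.1) + 0.239·(-0.15,1.04) = (-2.3188,1.8467)
  v5: (1-0.239)·(-1.96,-3.3) + 0.239·(0.61,-1.07) = (-1.3458,-2.7670)
  v6: (1-0.239)·(1.27,-4.59) + 0.239·(1.68,-1.4) = (1.3680,-3.8276)
  v7: (1-0.239)·(2.49,-3.17) + 0.239·(2.22,-1.16) = (2.4255,-2.6896)
Shoelace sum Σ(x_i·y_{i+1} − x_{i+1}·y_i):
  i=1: 2.9164·2.5119 − 1.7965·2.1533 = +3.4576 (running +3.4576)
  i=2: 1.7965·2.4121 − -0.1811·2.5119 = +4.7880 (running +8.2456)
  i=3: -0.1811·1.8467 − -2.3188·2.4121 = +5.2589 (running +13.5045)
  i=4: -2.3188·-2.7670 − -1.3458·1.8467 = +8.9015 (running +22.4060)
  i=5: -1.3458·-3.8276 − 1.3680·-2.7670 = +8.9363 (running +31.3423)
  i=6: 1.3680·-2.6896 − 2.4255·-3.8276 = +5.6043 (running +36.9467)
  i=7: 2.4255·2.1533 − 2.9164·-2.6896 = +13.0667 (running +50.0133)
Area = |Σ|/2 = |50.0133|/2 = 25.0067

Area at t=0.239: 25.0067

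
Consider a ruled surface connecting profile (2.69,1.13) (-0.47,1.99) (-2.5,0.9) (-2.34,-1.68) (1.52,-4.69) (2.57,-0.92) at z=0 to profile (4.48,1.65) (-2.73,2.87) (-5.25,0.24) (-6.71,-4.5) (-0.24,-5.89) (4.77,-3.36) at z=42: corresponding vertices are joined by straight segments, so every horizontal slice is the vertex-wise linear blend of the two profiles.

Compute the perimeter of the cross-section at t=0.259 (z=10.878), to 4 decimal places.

Cross-section at t=0.259: each vertex is (1-t)·p0[i] + t·p1[i].
  v1: (1-0.259)·(2.69,1.13) + 0.259·(4.48,1.65) = (3.1536,1.2647)
  v2: (1-0.259)·(-0.47,1.99) + 0.259·(-2.73,2.87) = (-1.0553,2.2179)
  v3: (1-0.259)·(-2.5,0.9) + 0.259·(-5.25,0.24) = (-3.2123,0.7291)
  v4: (1-0.259)·(-2.34,-1.68) + 0.259·(-6.71,-4.5) = (-3.4718,-2.4104)
  v5: (1-0.259)·(1.52,-4.69) + 0.259·(-0.24,-5.89) = (1.0642,-5.0008)
  v6: (1-0.259)·(2.57,-0.92) + 0.259·(4.77,-3.36) = (3.1398,-1.5520)
Perimeter = Σ |v_{i+1} − v_i|:
  edge 1→2: √(-4.2090² + 0.9532²) = 4.3155 (running 4.3155)
  edge 2→3: √(-2.1569² + -1.4889²) = 2.6209 (running 6.9364)
  edge 3→4: √(-0.2596² + -3.1394²) = 3.1502 (running 10.0866)
  edge 4→5: √(4.5360² + -2.5904²) = 5.2236 (running 15.3101)
  edge 5→6: √(2.0756² + 3.4488²) = 4.0253 (running 19.3354)
  edge 6→1: √(0.0138² + 2.8166²) = 2.8167 (running 22.1521)
Perimeter = 22.1521

Perimeter at t=0.259: 22.1521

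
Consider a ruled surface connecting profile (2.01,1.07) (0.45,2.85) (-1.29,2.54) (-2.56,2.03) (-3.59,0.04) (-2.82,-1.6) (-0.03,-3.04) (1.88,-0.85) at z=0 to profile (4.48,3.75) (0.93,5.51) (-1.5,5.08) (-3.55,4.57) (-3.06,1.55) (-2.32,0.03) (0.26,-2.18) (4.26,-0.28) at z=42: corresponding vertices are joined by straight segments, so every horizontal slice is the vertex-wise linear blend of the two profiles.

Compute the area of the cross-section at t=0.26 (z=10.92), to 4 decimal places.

Cross-section at t=0.26: each vertex is (1-t)·p0[i] + t·p1[i].
  v1: (1-0.26)·(2.01,1.07) + 0.26·(4.48,3.75) = (2.6522,1.7668)
  v2: (1-0.26)·(0.45,2.85) + 0.26·(0.93,5.51) = (0.5748,3.5416)
  v3: (1-0.26)·(-1.29,2.54) + 0.26·(-1.5,5.08) = (-1.3446,3.2004)
  v4: (1-0.26)·(-2.56,2.03) + 0.26·(-3.55,4.57) = (-2.8174,2.6904)
  v5: (1-0.26)·(-3.59,0.04) + 0.26·(-3.06,1.55) = (-3.4522,0.4326)
  v6: (1-0.26)·(-2.82,-1.6) + 0.26·(-2.32,0.03) = (-2.6900,-1.1762)
  v7: (1-0.26)·(-0.03,-3.04) + 0.26·(0.26,-2.18) = (0.0454,-2.8164)
  v8: (1-0.26)·(1.88,-0.85) + 0.26·(4.26,-0.28) = (2.4988,-0.7018)
Shoelace sum Σ(x_i·y_{i+1} − x_{i+1}·y_i):
  i=1: 2.6522·3.5416 − 0.5748·1.7668 = +8.3775 (running +8.3775)
  i=2: 0.5748·3.2004 − -1.3446·3.5416 = +6.6016 (running +14.9791)
  i=3: -1.3446·2.6904 − -2.8174·3.2004 = +5.3993 (running +20.3784)
  i=4: -2.8174·0.4326 − -3.4522·2.6904 = +8.0690 (running +28.4474)
  i=5: -3.4522·-1.1762 − -2.6900·0.4326 = +5.2242 (running +33.6716)
  i=6: -2.6900·-2.8164 − 0.0454·-1.1762 = +7.6295 (running +41.3011)
  i=7: 0.0454·-0.7018 − 2.4988·-2.8164 = +7.0058 (running +48.3068)
  i=8: 2.4988·1.7668 − 2.6522·-0.7018 = +6.2762 (running +54.5830)
Area = |Σ|/2 = |54.5830|/2 = 27.2915

Area at t=0.26: 27.2915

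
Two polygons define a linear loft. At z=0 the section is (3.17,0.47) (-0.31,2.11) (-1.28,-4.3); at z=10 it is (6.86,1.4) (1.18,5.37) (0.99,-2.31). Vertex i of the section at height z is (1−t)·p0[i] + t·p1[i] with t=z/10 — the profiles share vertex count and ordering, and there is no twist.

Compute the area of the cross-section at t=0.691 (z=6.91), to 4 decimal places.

Cross-section at t=0.691: each vertex is (1-t)·p0[i] + t·p1[i].
  v1: (1-0.691)·(3.17,0.47) + 0.691·(6.86,1.4) = (5.7198,1.1126)
  v2: (1-0.691)·(-0.31,2.11) + 0.691·(1.18,5.37) = (0.7196,4.3627)
  v3: (1-0.691)·(-1.28,-4.3) + 0.691·(0.99,-2.31) = (0.2886,-2.9249)
Shoelace sum Σ(x_i·y_{i+1} − x_{i+1}·y_i):
  i=1: 5.7198·4.3627 − 0.7196·1.1126 = +24.1529 (running +24.1529)
  i=2: 0.7196·-2.9249 − 0.2886·4.3627 = -3.3637 (running +20.7892)
  i=3: 0.2886·1.1126 − 5.7198·-2.9249 = +17.0509 (running +37.8401)
Area = |Σ|/2 = |37.8401|/2 = 18.9201

Area at t=0.691: 18.9201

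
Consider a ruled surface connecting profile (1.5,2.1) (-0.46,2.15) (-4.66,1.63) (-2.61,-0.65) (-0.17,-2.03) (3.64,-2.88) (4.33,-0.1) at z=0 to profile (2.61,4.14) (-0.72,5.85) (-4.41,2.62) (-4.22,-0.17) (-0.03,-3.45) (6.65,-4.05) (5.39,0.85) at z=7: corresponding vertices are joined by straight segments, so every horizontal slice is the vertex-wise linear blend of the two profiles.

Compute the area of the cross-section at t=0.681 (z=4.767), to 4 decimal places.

Cross-section at t=0.681: each vertex is (1-t)·p0[i] + t·p1[i].
  v1: (1-0.681)·(1.5,2.1) + 0.681·(2.61,4.14) = (2.2559,3.4892)
  v2: (1-0.681)·(-0.46,2.15) + 0.681·(-0.72,5.85) = (-0.6371,4.6697)
  v3: (1-0.681)·(-4.66,1.63) + 0.681·(-4.41,2.62) = (-4.4897,2.3042)
  v4: (1-0.681)·(-2.61,-0.65) + 0.681·(-4.22,-0.17) = (-3.7064,-0.3231)
  v5: (1-0.681)·(-0.17,-2.03) + 0.681·(-0.03,-3.45) = (-0.0747,-2.9970)
  v6: (1-0.681)·(3.64,-2.88) + 0.681·(6.65,-4.05) = (5.6898,-3.6768)
  v7: (1-0.681)·(4.33,-0.1) + 0.681·(5.39,0.85) = (5.0519,0.5469)
Shoelace sum Σ(x_i·y_{i+1} − x_{i+1}·y_i):
  i=1: 2.2559·4.6697 − -0.6371·3.4892 = +12.7573 (running +12.7573)
  i=2: -0.6371·2.3042 − -4.4897·4.6697 = +19.4979 (running +32.2552)
  i=3: -4.4897·-0.3231 − -3.7064·2.3042 = +9.9910 (running +42.2462)
  i=4: -3.7064·-2.9970 − -0.0747·-0.3231 = +11.0841 (running +53.3302)
  i=5: -0.0747·-3.6768 − 5.6898·-2.9970 = +17.3270 (running +70.6572)
  i=6: 5.6898·0.5469 − 5.0519·-3.6768 = +21.6866 (running +92.3438)
  i=7: 5.0519·3.4892 − 2.2559·0.5469 = +16.3933 (running +108.7371)
Area = |Σ|/2 = |108.7371|/2 = 54.3685

Area at t=0.681: 54.3685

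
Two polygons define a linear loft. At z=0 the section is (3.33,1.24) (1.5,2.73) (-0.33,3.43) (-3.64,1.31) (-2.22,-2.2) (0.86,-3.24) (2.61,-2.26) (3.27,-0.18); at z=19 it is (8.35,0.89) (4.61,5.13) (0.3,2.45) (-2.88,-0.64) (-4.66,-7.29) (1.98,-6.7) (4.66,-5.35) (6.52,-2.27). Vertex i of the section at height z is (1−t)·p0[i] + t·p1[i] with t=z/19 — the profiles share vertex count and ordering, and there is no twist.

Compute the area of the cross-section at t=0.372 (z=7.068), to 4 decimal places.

Cross-section at t=0.372: each vertex is (1-t)·p0[i] + t·p1[i].
  v1: (1-0.372)·(3.33,1.24) + 0.372·(8.35,0.89) = (5.1974,1.1098)
  v2: (1-0.372)·(1.5,2.73) + 0.372·(4.61,5.13) = (2.6569,3.6228)
  v3: (1-0.372)·(-0.33,3.43) + 0.372·(0.3,2.45) = (-0.0956,3.0654)
  v4: (1-0.372)·(-3.64,1.31) + 0.372·(-2.88,-0.64) = (-3.3573,0.5846)
  v5: (1-0.372)·(-2.22,-2.2) + 0.372·(-4.66,-7.29) = (-3.1277,-4.0935)
  v6: (1-0.372)·(0.86,-3.24) + 0.372·(1.98,-6.7) = (1.2766,-4.5271)
  v7: (1-0.372)·(2.61,-2.26) + 0.372·(4.66,-5.35) = (3.3726,-3.4095)
  v8: (1-0.372)·(3.27,-0.18) + 0.372·(6.52,-2.27) = (4.4790,-0.9575)
Shoelace sum Σ(x_i·y_{i+1} − x_{i+1}·y_i):
  i=1: 5.1974·3.6228 − 2.6569·1.1098 = +15.8806 (running +15.8806)
  i=2: 2.6569·3.0654 − -0.0956·3.6228 = +8.4911 (running +24.3717)
  i=3: -0.0956·0.5846 − -3.3573·3.0654 = +10.2356 (running +34.6074)
  i=4: -3.3573·-4.0935 − -3.1277·0.5846 = +15.5714 (running +50.1788)
  i=5: -3.1277·-4.5271 − 1.2766·-4.0935 = +19.3853 (running +69.5641)
  i=6: 1.2766·-3.4095 − 3.3726·-4.5271 = +10.9155 (running +80.4795)
  i=7: 3.3726·-0.9575 − 4.4790·-3.4095 = +12.0419 (running +92.5214)
  i=8: 4.4790·1.1098 − 5.1974·-0.9575 = +9.9472 (running +102.4687)
Area = |Σ|/2 = |102.4687|/2 = 51.2343

Area at t=0.372: 51.2343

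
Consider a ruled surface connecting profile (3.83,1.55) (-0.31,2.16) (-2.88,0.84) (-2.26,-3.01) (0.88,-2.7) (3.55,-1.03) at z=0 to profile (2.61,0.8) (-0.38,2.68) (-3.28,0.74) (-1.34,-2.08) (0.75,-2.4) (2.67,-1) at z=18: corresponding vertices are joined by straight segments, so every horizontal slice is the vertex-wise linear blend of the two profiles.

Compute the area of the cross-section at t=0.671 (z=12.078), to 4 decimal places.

Area at t=0.671: 21.5316

Cross-section at t=0.671: each vertex is (1-t)·p0[i] + t·p1[i].
  v1: (1-0.671)·(3.83,1.55) + 0.671·(2.61,0.8) = (3.0114,1.0467)
  v2: (1-0.671)·(-0.31,2.16) + 0.671·(-0.38,2.68) = (-0.3570,2.5089)
  v3: (1-0.671)·(-2.88,0.84) + 0.671·(-3.28,0.74) = (-3.1484,0.7729)
  v4: (1-0.671)·(-2.26,-3.01) + 0.671·(-1.34,-2.08) = (-1.6427,-2.3860)
  v5: (1-0.671)·(0.88,-2.7) + 0.671·(0.75,-2.4) = (0.7928,-2.4987)
  v6: (1-0.671)·(3.55,-1.03) + 0.671·(2.67,-1) = (2.9595,-1.0099)
Shoelace sum Σ(x_i·y_{i+1} − x_{i+1}·y_i):
  i=1: 3.0114·2.5089 − -0.3570·1.0467 = +7.9290 (running +7.9290)
  i=2: -0.3570·0.7729 − -3.1484·2.5089 = +7.6232 (running +15.5522)
  i=3: -3.1484·-2.3860 − -1.6427·0.7729 = +8.7816 (running +24.3338)
  i=4: -1.6427·-2.4987 − 0.7928·-2.3860 = +5.9961 (running +30.3299)
  i=5: 0.7928·-1.0099 − 2.9595·-2.4987 = +6.5944 (running +36.9242)
  i=6: 2.9595·1.0467 − 3.0114·-1.0099 = +6.1390 (running +43.0632)
Area = |Σ|/2 = |43.0632|/2 = 21.5316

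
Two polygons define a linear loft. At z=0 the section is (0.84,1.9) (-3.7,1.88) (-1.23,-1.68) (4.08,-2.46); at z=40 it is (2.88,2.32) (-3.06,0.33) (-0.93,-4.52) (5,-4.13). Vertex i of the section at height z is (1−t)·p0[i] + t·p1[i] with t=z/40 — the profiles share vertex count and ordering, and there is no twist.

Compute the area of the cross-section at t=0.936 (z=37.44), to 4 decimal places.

Area at t=0.936: 34.8987

Cross-section at t=0.936: each vertex is (1-t)·p0[i] + t·p1[i].
  v1: (1-0.936)·(0.84,1.9) + 0.936·(2.88,2.32) = (2.7494,2.2931)
  v2: (1-0.936)·(-3.7,1.88) + 0.936·(-3.06,0.33) = (-3.1010,0.4292)
  v3: (1-0.936)·(-1.23,-1.68) + 0.936·(-0.93,-4.52) = (-0.9492,-4.3382)
  v4: (1-0.936)·(4.08,-2.46) + 0.936·(5,-4.13) = (4.9411,-4.0231)
Shoelace sum Σ(x_i·y_{i+1} − x_{i+1}·y_i):
  i=1: 2.7494·0.4292 − -3.1010·2.2931 = +8.2909 (running +8.2909)
  i=2: -3.1010·-4.3382 − -0.9492·0.4292 = +13.8601 (running +22.1510)
  i=3: -0.9492·-4.0231 − 4.9411·-4.3382 = +25.2545 (running +47.4055)
  i=4: 4.9411·2.2931 − 2.7494·-4.0231 = +22.3919 (running +69.7975)
Area = |Σ|/2 = |69.7975|/2 = 34.8987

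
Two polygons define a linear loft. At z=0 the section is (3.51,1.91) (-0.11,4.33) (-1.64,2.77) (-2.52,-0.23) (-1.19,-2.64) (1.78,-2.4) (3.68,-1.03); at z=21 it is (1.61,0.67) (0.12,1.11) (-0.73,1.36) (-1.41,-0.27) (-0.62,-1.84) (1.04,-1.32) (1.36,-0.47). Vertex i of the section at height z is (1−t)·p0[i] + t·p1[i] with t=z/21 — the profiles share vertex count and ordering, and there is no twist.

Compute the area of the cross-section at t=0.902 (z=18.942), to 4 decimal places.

Area at t=0.902: 8.0005

Cross-section at t=0.902: each vertex is (1-t)·p0[i] + t·p1[i].
  v1: (1-0.902)·(3.51,1.91) + 0.902·(1.61,0.67) = (1.7962,0.7915)
  v2: (1-0.902)·(-0.11,4.33) + 0.902·(0.12,1.11) = (0.0975,1.4256)
  v3: (1-0.902)·(-1.64,2.77) + 0.902·(-0.73,1.36) = (-0.8192,1.4982)
  v4: (1-0.902)·(-2.52,-0.23) + 0.902·(-1.41,-0.27) = (-1.5188,-0.2661)
  v5: (1-0.902)·(-1.19,-2.64) + 0.902·(-0.62,-1.84) = (-0.6759,-1.9184)
  v6: (1-0.902)·(1.78,-2.4) + 0.902·(1.04,-1.32) = (1.1125,-1.4258)
  v7: (1-0.902)·(3.68,-1.03) + 0.902·(1.36,-0.47) = (1.5874,-0.5249)
Shoelace sum Σ(x_i·y_{i+1} − x_{i+1}·y_i):
  i=1: 1.7962·1.4256 − 0.0975·0.7915 = +2.4834 (running +2.4834)
  i=2: 0.0975·1.4982 − -0.8192·1.4256 = +1.3138 (running +3.7973)
  i=3: -0.8192·-0.2661 − -1.5188·1.4982 = +2.4934 (running +6.2906)
  i=4: -1.5188·-1.9184 − -0.6759·-0.2661 = +2.7338 (running +9.0244)
  i=5: -0.6759·-1.4258 − 1.1125·-1.9184 = +3.0979 (running +12.1223)
  i=6: 1.1125·-0.5249 − 1.5874·-1.4258 = +1.6794 (running +13.8017)
  i=7: 1.5874·0.7915 − 1.7962·-0.5249 = +2.1992 (running +16.0009)
Area = |Σ|/2 = |16.0009|/2 = 8.0005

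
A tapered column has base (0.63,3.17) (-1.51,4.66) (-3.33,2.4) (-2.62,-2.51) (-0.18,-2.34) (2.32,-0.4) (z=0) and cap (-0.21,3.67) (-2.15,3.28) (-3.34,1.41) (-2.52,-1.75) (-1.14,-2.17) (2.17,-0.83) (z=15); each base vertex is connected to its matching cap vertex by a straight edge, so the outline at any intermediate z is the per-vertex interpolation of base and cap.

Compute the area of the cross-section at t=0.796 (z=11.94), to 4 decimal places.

Area at t=0.796: 21.6661

Cross-section at t=0.796: each vertex is (1-t)·p0[i] + t·p1[i].
  v1: (1-0.796)·(0.63,3.17) + 0.796·(-0.21,3.67) = (-0.0386,3.5680)
  v2: (1-0.796)·(-1.51,4.66) + 0.796·(-2.15,3.28) = (-2.0194,3.5615)
  v3: (1-0.796)·(-3.33,2.4) + 0.796·(-3.34,1.41) = (-3.3380,1.6120)
  v4: (1-0.796)·(-2.62,-2.51) + 0.796·(-2.52,-1.75) = (-2.5404,-1.9050)
  v5: (1-0.796)·(-0.18,-2.34) + 0.796·(-1.14,-2.17) = (-0.9442,-2.2047)
  v6: (1-0.796)·(2.32,-0.4) + 0.796·(2.17,-0.83) = (2.2006,-0.7423)
Shoelace sum Σ(x_i·y_{i+1} − x_{i+1}·y_i):
  i=1: -0.0386·3.5615 − -2.0194·3.5680 = +7.0677 (running +7.0677)
  i=2: -2.0194·1.6120 − -3.3380·3.5615 = +8.6330 (running +15.7007)
  i=3: -3.3380·-1.9050 − -2.5404·1.6120 = +10.4540 (running +26.1547)
  i=4: -2.5404·-2.2047 − -0.9442·-1.9050 = +3.8021 (running +29.9568)
  i=5: -0.9442·-0.7423 − 2.2006·-2.2047 = +5.5524 (running +35.5092)
  i=6: 2.2006·3.5680 − -0.0386·-0.7423 = +7.8231 (running +43.3323)
Area = |Σ|/2 = |43.3323|/2 = 21.6661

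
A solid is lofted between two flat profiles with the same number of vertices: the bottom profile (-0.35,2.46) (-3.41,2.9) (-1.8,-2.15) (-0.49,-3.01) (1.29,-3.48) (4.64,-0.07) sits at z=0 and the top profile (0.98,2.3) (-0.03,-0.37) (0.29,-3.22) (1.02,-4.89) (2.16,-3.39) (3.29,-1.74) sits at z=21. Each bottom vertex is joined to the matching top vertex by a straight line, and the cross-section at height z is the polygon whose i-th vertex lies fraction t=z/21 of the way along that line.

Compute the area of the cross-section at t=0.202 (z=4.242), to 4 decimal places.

Cross-section at t=0.202: each vertex is (1-t)·p0[i] + t·p1[i].
  v1: (1-0.202)·(-0.35,2.46) + 0.202·(0.98,2.3) = (-0.0813,2.4277)
  v2: (1-0.202)·(-3.41,2.9) + 0.202·(-0.03,-0.37) = (-2.7272,2.2395)
  v3: (1-0.202)·(-1.8,-2.15) + 0.202·(0.29,-3.22) = (-1.3778,-2.3661)
  v4: (1-0.202)·(-0.49,-3.01) + 0.202·(1.02,-4.89) = (-0.1850,-3.3898)
  v5: (1-0.202)·(1.29,-3.48) + 0.202·(2.16,-3.39) = (1.4657,-3.4618)
  v6: (1-0.202)·(4.64,-0.07) + 0.202·(3.29,-1.74) = (4.3673,-0.4073)
Shoelace sum Σ(x_i·y_{i+1} − x_{i+1}·y_i):
  i=1: -0.0813·2.2395 − -2.7272·2.4277 = +6.4387 (running +6.4387)
  i=2: -2.7272·-2.3661 − -1.3778·2.2395 = +9.5386 (running +15.9773)
  i=3: -1.3778·-3.3898 − -0.1850·-2.3661 = +4.2328 (running +20.2101)
  i=4: -0.1850·-3.4618 − 1.4657·-3.3898 = +5.6089 (running +25.8190)
  i=5: 1.4657·-0.4073 − 4.3673·-3.4618 = +14.5218 (running +40.3407)
  i=6: 4.3673·2.4277 − -0.0813·-0.4073 = +10.5693 (running +50.9100)
Area = |Σ|/2 = |50.9100|/2 = 25.4550

Area at t=0.202: 25.4550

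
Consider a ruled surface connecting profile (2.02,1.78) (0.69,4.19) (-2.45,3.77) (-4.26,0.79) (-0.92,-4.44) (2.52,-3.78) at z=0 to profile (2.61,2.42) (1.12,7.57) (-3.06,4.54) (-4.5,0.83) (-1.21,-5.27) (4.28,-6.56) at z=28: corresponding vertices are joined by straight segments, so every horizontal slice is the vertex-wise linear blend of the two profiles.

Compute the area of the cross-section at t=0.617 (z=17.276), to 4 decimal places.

Area at t=0.617: 59.3246

Cross-section at t=0.617: each vertex is (1-t)·p0[i] + t·p1[i].
  v1: (1-0.617)·(2.02,1.78) + 0.617·(2.61,2.42) = (2.3840,2.1749)
  v2: (1-0.617)·(0.69,4.19) + 0.617·(1.12,7.57) = (0.9553,6.2755)
  v3: (1-0.617)·(-2.45,3.77) + 0.617·(-3.06,4.54) = (-2.8264,4.2451)
  v4: (1-0.617)·(-4.26,0.79) + 0.617·(-4.5,0.83) = (-4.4081,0.8147)
  v5: (1-0.617)·(-0.92,-4.44) + 0.617·(-1.21,-5.27) = (-1.0989,-4.9521)
  v6: (1-0.617)·(2.52,-3.78) + 0.617·(4.28,-6.56) = (3.6059,-5.4953)
Shoelace sum Σ(x_i·y_{i+1} − x_{i+1}·y_i):
  i=1: 2.3840·6.2755 − 0.9553·2.1749 = +12.8832 (running +12.8832)
  i=2: 0.9553·4.2451 − -2.8264·6.2755 = +21.7921 (running +34.6753)
  i=3: -2.8264·0.8147 − -4.4081·4.2451 = +16.4101 (running +51.0855)
  i=4: -4.4081·-4.9521 − -1.0989·0.8147 = +22.7246 (running +73.8100)
  i=5: -1.0989·-5.4953 − 3.6059·-4.9521 = +23.8958 (running +97.7059)
  i=6: 3.6059·2.1749 − 2.3840·-5.4953 = +20.9433 (running +118.6492)
Area = |Σ|/2 = |118.6492|/2 = 59.3246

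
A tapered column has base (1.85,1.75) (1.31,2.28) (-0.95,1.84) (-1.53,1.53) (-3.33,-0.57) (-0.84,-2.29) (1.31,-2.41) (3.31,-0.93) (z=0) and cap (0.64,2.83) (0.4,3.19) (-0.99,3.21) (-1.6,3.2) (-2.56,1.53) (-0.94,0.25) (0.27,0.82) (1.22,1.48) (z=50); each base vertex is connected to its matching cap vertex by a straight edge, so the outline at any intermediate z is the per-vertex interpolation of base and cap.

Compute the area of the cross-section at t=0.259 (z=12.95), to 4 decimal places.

Cross-section at t=0.259: each vertex is (1-t)·p0[i] + t·p1[i].
  v1: (1-0.259)·(1.85,1.75) + 0.259·(0.64,2.83) = (1.5366,2.0297)
  v2: (1-0.259)·(1.31,2.28) + 0.259·(0.4,3.19) = (1.0743,2.5157)
  v3: (1-0.259)·(-0.95,1.84) + 0.259·(-0.99,3.21) = (-0.9604,2.1948)
  v4: (1-0.259)·(-1.53,1.53) + 0.259·(-1.6,3.2) = (-1.5481,1.9625)
  v5: (1-0.259)·(-3.33,-0.57) + 0.259·(-2.56,1.53) = (-3.1306,-0.0261)
  v6: (1-0.259)·(-0.84,-2.29) + 0.259·(-0.94,0.25) = (-0.8659,-1.6321)
  v7: (1-0.259)·(1.31,-2.41) + 0.259·(0.27,0.82) = (1.0406,-1.5734)
  v8: (1-0.259)·(3.31,-0.93) + 0.259·(1.22,1.48) = (2.7687,-0.3058)
Shoelace sum Σ(x_i·y_{i+1} − x_{i+1}·y_i):
  i=1: 1.5366·2.5157 − 1.0743·2.0297 = +1.6851 (running +1.6851)
  i=2: 1.0743·2.1948 − -0.9604·2.5157 = +4.7739 (running +6.4590)
  i=3: -0.9604·1.9625 − -1.5481·2.1948 = +1.5131 (running +7.9721)
  i=4: -1.5481·-0.0261 − -3.1306·1.9625 = +6.1842 (running +14.1564)
  i=5: -3.1306·-1.6321 − -0.8659·-0.0261 = +5.0869 (running +19.2433)
  i=6: -0.8659·-1.5734 − 1.0406·-1.6321 = +3.0609 (running +22.3042)
  i=7: 1.0406·-0.3058 − 2.7687·-1.5734 = +4.0381 (running +26.3423)
  i=8: 2.7687·2.0297 − 1.5366·-0.3058 = +6.0896 (running +32.4319)
Area = |Σ|/2 = |32.4319|/2 = 16.2159

Area at t=0.259: 16.2159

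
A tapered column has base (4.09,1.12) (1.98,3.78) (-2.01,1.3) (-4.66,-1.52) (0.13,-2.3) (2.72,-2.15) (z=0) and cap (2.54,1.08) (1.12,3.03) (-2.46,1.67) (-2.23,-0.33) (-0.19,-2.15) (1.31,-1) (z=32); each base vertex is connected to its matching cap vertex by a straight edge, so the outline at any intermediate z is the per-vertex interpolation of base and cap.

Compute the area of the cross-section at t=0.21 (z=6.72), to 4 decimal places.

Cross-section at t=0.21: each vertex is (1-t)·p0[i] + t·p1[i].
  v1: (1-0.21)·(4.09,1.12) + 0.21·(2.54,1.08) = (3.7645,1.1116)
  v2: (1-0.21)·(1.98,3.78) + 0.21·(1.12,3.03) = (1.7994,3.6225)
  v3: (1-0.21)·(-2.01,1.3) + 0.21·(-2.46,1.67) = (-2.1045,1.3777)
  v4: (1-0.21)·(-4.66,-1.52) + 0.21·(-2.23,-0.33) = (-4.1497,-1.2701)
  v5: (1-0.21)·(0.13,-2.3) + 0.21·(-0.19,-2.15) = (0.0628,-2.2685)
  v6: (1-0.21)·(2.72,-2.15) + 0.21·(1.31,-1) = (2.4239,-1.9085)
Shoelace sum Σ(x_i·y_{i+1} − x_{i+1}·y_i):
  i=1: 3.7645·3.6225 − 1.7994·1.1116 = +11.6367 (running +11.6367)
  i=2: 1.7994·1.3777 − -2.1045·3.6225 = +10.1026 (running +21.7393)
  i=3: -2.1045·-1.2701 − -4.1497·1.3777 = +8.3900 (running +30.1292)
  i=4: -4.1497·-2.2685 − 0.0628·-1.2701 = +9.4934 (running +39.6226)
  i=5: 0.0628·-1.9085 − 2.4239·-2.2685 = +5.3788 (running +45.0014)
  i=6: 2.4239·1.1116 − 3.7645·-1.9085 = +9.8790 (running +54.8803)
Area = |Σ|/2 = |54.8803|/2 = 27.4402

Area at t=0.21: 27.4402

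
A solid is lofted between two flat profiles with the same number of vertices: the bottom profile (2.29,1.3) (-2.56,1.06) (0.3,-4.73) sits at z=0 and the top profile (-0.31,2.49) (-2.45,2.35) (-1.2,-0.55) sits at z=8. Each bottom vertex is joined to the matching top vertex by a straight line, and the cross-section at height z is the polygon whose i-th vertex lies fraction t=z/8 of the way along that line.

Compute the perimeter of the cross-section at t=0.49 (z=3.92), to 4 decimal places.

Cross-section at t=0.49: each vertex is (1-t)·p0[i] + t·p1[i].
  v1: (1-0.49)·(2.29,1.3) + 0.49·(-0.31,2.49) = (1.0160,1.8831)
  v2: (1-0.49)·(-2.56,1.06) + 0.49·(-2.45,2.35) = (-2.5061,1.6921)
  v3: (1-0.49)·(0.3,-4.73) + 0.49·(-1.2,-0.55) = (-0.4350,-2.6818)
Perimeter = Σ |v_{i+1} − v_i|:
  edge 1→2: √(-3.5221² + -0.1910²) = 3.5273 (running 3.5273)
  edge 2→3: √(2.0711² + -4.3739²) = 4.8395 (running 8.3667)
  edge 3→1: √(1.4510² + 4.5649²) = 4.7900 (running 13.1567)
Perimeter = 13.1567

Perimeter at t=0.49: 13.1567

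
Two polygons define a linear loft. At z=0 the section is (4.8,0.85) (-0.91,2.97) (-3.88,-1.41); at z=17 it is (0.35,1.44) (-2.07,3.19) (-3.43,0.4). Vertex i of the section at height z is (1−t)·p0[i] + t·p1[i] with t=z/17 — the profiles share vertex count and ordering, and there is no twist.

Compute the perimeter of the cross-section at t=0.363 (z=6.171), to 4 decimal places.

Perimeter at t=0.363: 16.5587

Cross-section at t=0.363: each vertex is (1-t)·p0[i] + t·p1[i].
  v1: (1-0.363)·(4.8,0.85) + 0.363·(0.35,1.44) = (3.1846,1.0642)
  v2: (1-0.363)·(-0.91,2.97) + 0.363·(-2.07,3.19) = (-1.3311,3.0499)
  v3: (1-0.363)·(-3.88,-1.41) + 0.363·(-3.43,0.4) = (-3.7166,-0.7530)
Perimeter = Σ |v_{i+1} − v_i|:
  edge 1→2: √(-4.5157² + 1.9857²) = 4.9330 (running 4.9330)
  edge 2→3: √(-2.3856² + -3.8028²) = 4.4891 (running 9.4222)
  edge 3→1: √(6.9013² + 1.8171²) = 7.1365 (running 16.5587)
Perimeter = 16.5587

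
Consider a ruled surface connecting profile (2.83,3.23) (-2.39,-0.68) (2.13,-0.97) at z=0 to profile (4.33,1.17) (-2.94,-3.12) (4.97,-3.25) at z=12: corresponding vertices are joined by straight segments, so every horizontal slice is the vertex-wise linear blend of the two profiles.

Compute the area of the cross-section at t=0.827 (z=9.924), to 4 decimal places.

Cross-section at t=0.827: each vertex is (1-t)·p0[i] + t·p1[i].
  v1: (1-0.827)·(2.83,3.23) + 0.827·(4.33,1.17) = (4.0705,1.5264)
  v2: (1-0.827)·(-2.39,-0.68) + 0.827·(-2.94,-3.12) = (-2.8449,-2.6979)
  v3: (1-0.827)·(2.13,-0.97) + 0.827·(4.97,-3.25) = (4.4787,-2.8556)
Shoelace sum Σ(x_i·y_{i+1} − x_{i+1}·y_i):
  i=1: 4.0705·-2.6979 − -2.8449·1.5264 = -6.6394 (running -6.6394)
  i=2: -2.8449·-2.8556 − 4.4787·-2.6979 = +20.2066 (running +13.5672)
  i=3: 4.4787·1.5264 − 4.0705·-2.8556 = +18.4597 (running +32.0269)
Area = |Σ|/2 = |32.0269|/2 = 16.0135

Area at t=0.827: 16.0135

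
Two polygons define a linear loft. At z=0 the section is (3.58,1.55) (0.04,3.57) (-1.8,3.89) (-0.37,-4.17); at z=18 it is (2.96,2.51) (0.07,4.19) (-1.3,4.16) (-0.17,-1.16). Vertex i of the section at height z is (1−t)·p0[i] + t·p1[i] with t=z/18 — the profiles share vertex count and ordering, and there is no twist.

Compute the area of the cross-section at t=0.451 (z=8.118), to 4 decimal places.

Cross-section at t=0.451: each vertex is (1-t)·p0[i] + t·p1[i].
  v1: (1-0.451)·(3.58,1.55) + 0.451·(2.96,2.51) = (3.3004,1.9830)
  v2: (1-0.451)·(0.04,3.57) + 0.451·(0.07,4.19) = (0.0535,3.8496)
  v3: (1-0.451)·(-1.8,3.89) + 0.451·(-1.3,4.16) = (-1.5745,4.0118)
  v4: (1-0.451)·(-0.37,-4.17) + 0.451·(-0.17,-1.16) = (-0.2798,-2.8125)
Shoelace sum Σ(x_i·y_{i+1} − x_{i+1}·y_i):
  i=1: 3.3004·3.8496 − 0.0535·1.9830 = +12.5991 (running +12.5991)
  i=2: 0.0535·4.0118 − -1.5745·3.8496 = +6.2760 (running +18.8750)
  i=3: -1.5745·-2.8125 − -0.2798·4.0118 = +5.5508 (running +24.4258)
  i=4: -0.2798·1.9830 − 3.3004·-2.8125 = +8.7275 (running +33.1533)
Area = |Σ|/2 = |33.1533|/2 = 16.5766

Area at t=0.451: 16.5766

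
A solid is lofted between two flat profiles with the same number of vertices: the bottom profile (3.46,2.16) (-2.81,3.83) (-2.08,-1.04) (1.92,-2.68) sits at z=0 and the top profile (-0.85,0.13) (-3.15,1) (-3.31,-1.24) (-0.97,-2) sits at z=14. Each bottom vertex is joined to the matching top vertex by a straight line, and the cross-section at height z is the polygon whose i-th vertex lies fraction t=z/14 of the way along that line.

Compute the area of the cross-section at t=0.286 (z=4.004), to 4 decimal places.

Cross-section at t=0.286: each vertex is (1-t)·p0[i] + t·p1[i].
  v1: (1-0.286)·(3.46,2.16) + 0.286·(-0.85,0.13) = (2.2273,1.5794)
  v2: (1-0.286)·(-2.81,3.83) + 0.286·(-3.15,1) = (-2.9072,3.0206)
  v3: (1-0.286)·(-2.08,-1.04) + 0.286·(-3.31,-1.24) = (-2.4318,-1.0972)
  v4: (1-0.286)·(1.92,-2.68) + 0.286·(-0.97,-2) = (1.0935,-2.4855)
Shoelace sum Σ(x_i·y_{i+1} − x_{i+1}·y_i):
  i=1: 2.2273·3.0206 − -2.9072·1.5794 = +11.3197 (running +11.3197)
  i=2: -2.9072·-1.0972 − -2.4318·3.0206 = +10.5353 (running +21.8550)
  i=3: -2.4318·-2.4855 − 1.0935·-1.0972 = +7.2440 (running +29.0990)
  i=4: 1.0935·1.5794 − 2.2273·-2.4855 = +7.2631 (running +36.3621)
Area = |Σ|/2 = |36.3621|/2 = 18.1811

Area at t=0.286: 18.1811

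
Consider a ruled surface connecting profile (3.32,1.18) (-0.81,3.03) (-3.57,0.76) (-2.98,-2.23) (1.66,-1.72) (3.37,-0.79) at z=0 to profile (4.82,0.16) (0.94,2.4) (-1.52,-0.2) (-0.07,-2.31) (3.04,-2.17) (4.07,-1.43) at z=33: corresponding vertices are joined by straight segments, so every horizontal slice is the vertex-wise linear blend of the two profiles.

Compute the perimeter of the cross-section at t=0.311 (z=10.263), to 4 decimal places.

Cross-section at t=0.311: each vertex is (1-t)·p0[i] + t·p1[i].
  v1: (1-0.311)·(3.32,1.18) + 0.311·(4.82,0.16) = (3.7865,0.8628)
  v2: (1-0.311)·(-0.81,3.03) + 0.311·(0.94,2.4) = (-0.2658,2.8341)
  v3: (1-0.311)·(-3.57,0.76) + 0.311·(-1.52,-0.2) = (-2.9325,0.4614)
  v4: (1-0.311)·(-2.98,-2.23) + 0.311·(-0.07,-2.31) = (-2.0750,-2.2549)
  v5: (1-0.311)·(1.66,-1.72) + 0.311·(3.04,-2.17) = (2.0892,-1.8599)
  v6: (1-0.311)·(3.37,-0.79) + 0.311·(4.07,-1.43) = (3.5877,-0.9890)
Perimeter = Σ |v_{i+1} − v_i|:
  edge 1→2: √(-4.0522² + 1.9713²) = 4.5063 (running 4.5063)
  edge 2→3: √(-2.6667² + -2.3726²) = 3.5694 (running 8.0757)
  edge 3→4: √(0.8575² + -2.7163²) = 2.8484 (running 10.9241)
  edge 4→5: √(4.1642² + 0.3949²) = 4.1829 (running 15.1070)
  edge 5→6: √(1.4985² + 0.8709²) = 1.7332 (running 16.8402)
  edge 6→1: √(0.1988² + 1.8518²) = 1.8625 (running 18.7027)
Perimeter = 18.7027

Perimeter at t=0.311: 18.7027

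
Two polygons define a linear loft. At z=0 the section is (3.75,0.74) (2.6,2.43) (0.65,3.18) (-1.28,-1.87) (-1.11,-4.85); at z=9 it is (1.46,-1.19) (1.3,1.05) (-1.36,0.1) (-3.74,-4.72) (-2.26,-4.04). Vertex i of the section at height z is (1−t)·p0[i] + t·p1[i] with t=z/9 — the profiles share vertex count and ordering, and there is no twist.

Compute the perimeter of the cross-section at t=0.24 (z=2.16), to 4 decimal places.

Perimeter at t=0.24: 18.4720

Cross-section at t=0.24: each vertex is (1-t)·p0[i] + t·p1[i].
  v1: (1-0.24)·(3.75,0.74) + 0.24·(1.46,-1.19) = (3.2004,0.2768)
  v2: (1-0.24)·(2.6,2.43) + 0.24·(1.3,1.05) = (2.2880,2.0988)
  v3: (1-0.24)·(0.65,3.18) + 0.24·(-1.36,0.1) = (0.1676,2.4408)
  v4: (1-0.24)·(-1.28,-1.87) + 0.24·(-3.74,-4.72) = (-1.8704,-2.5540)
  v5: (1-0.24)·(-1.11,-4.85) + 0.24·(-2.26,-4.04) = (-1.3860,-4.6556)
Perimeter = Σ |v_{i+1} − v_i|:
  edge 1→2: √(-0.9124² + 1.8220²) = 2.0377 (running 2.0377)
  edge 2→3: √(-2.1204² + 0.3420²) = 2.1478 (running 4.1855)
  edge 3→4: √(-2.0380² + -4.9948²) = 5.3946 (running 9.5801)
  edge 4→5: √(0.4844² + -2.1016²) = 2.1567 (running 11.7368)
  edge 5→1: √(4.5864² + 4.9324²) = 6.7353 (running 18.4720)
Perimeter = 18.4720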